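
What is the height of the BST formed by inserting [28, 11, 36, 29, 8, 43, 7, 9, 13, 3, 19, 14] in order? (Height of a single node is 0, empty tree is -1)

Insertion order: [28, 11, 36, 29, 8, 43, 7, 9, 13, 3, 19, 14]
Tree (level-order array): [28, 11, 36, 8, 13, 29, 43, 7, 9, None, 19, None, None, None, None, 3, None, None, None, 14]
Compute height bottom-up (empty subtree = -1):
  height(3) = 1 + max(-1, -1) = 0
  height(7) = 1 + max(0, -1) = 1
  height(9) = 1 + max(-1, -1) = 0
  height(8) = 1 + max(1, 0) = 2
  height(14) = 1 + max(-1, -1) = 0
  height(19) = 1 + max(0, -1) = 1
  height(13) = 1 + max(-1, 1) = 2
  height(11) = 1 + max(2, 2) = 3
  height(29) = 1 + max(-1, -1) = 0
  height(43) = 1 + max(-1, -1) = 0
  height(36) = 1 + max(0, 0) = 1
  height(28) = 1 + max(3, 1) = 4
Height = 4


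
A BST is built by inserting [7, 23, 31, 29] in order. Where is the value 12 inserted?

Starting tree (level order): [7, None, 23, None, 31, 29]
Insertion path: 7 -> 23
Result: insert 12 as left child of 23
Final tree (level order): [7, None, 23, 12, 31, None, None, 29]


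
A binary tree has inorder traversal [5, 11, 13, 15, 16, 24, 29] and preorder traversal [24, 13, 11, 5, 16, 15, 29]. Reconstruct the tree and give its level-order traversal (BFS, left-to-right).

Inorder:  [5, 11, 13, 15, 16, 24, 29]
Preorder: [24, 13, 11, 5, 16, 15, 29]
Algorithm: preorder visits root first, so consume preorder in order;
for each root, split the current inorder slice at that value into
left-subtree inorder and right-subtree inorder, then recurse.
Recursive splits:
  root=24; inorder splits into left=[5, 11, 13, 15, 16], right=[29]
  root=13; inorder splits into left=[5, 11], right=[15, 16]
  root=11; inorder splits into left=[5], right=[]
  root=5; inorder splits into left=[], right=[]
  root=16; inorder splits into left=[15], right=[]
  root=15; inorder splits into left=[], right=[]
  root=29; inorder splits into left=[], right=[]
Reconstructed level-order: [24, 13, 29, 11, 16, 5, 15]


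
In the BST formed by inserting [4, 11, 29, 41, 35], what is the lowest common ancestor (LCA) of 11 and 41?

Tree insertion order: [4, 11, 29, 41, 35]
Tree (level-order array): [4, None, 11, None, 29, None, 41, 35]
In a BST, the LCA of p=11, q=41 is the first node v on the
root-to-leaf path with p <= v <= q (go left if both < v, right if both > v).
Walk from root:
  at 4: both 11 and 41 > 4, go right
  at 11: 11 <= 11 <= 41, this is the LCA
LCA = 11


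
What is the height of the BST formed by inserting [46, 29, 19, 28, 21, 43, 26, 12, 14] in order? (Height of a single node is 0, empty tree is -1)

Insertion order: [46, 29, 19, 28, 21, 43, 26, 12, 14]
Tree (level-order array): [46, 29, None, 19, 43, 12, 28, None, None, None, 14, 21, None, None, None, None, 26]
Compute height bottom-up (empty subtree = -1):
  height(14) = 1 + max(-1, -1) = 0
  height(12) = 1 + max(-1, 0) = 1
  height(26) = 1 + max(-1, -1) = 0
  height(21) = 1 + max(-1, 0) = 1
  height(28) = 1 + max(1, -1) = 2
  height(19) = 1 + max(1, 2) = 3
  height(43) = 1 + max(-1, -1) = 0
  height(29) = 1 + max(3, 0) = 4
  height(46) = 1 + max(4, -1) = 5
Height = 5


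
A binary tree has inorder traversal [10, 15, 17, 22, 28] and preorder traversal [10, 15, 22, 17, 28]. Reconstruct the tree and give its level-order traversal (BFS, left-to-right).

Inorder:  [10, 15, 17, 22, 28]
Preorder: [10, 15, 22, 17, 28]
Algorithm: preorder visits root first, so consume preorder in order;
for each root, split the current inorder slice at that value into
left-subtree inorder and right-subtree inorder, then recurse.
Recursive splits:
  root=10; inorder splits into left=[], right=[15, 17, 22, 28]
  root=15; inorder splits into left=[], right=[17, 22, 28]
  root=22; inorder splits into left=[17], right=[28]
  root=17; inorder splits into left=[], right=[]
  root=28; inorder splits into left=[], right=[]
Reconstructed level-order: [10, 15, 22, 17, 28]


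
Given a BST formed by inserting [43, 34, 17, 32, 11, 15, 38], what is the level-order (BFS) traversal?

Tree insertion order: [43, 34, 17, 32, 11, 15, 38]
Tree (level-order array): [43, 34, None, 17, 38, 11, 32, None, None, None, 15]
BFS from the root, enqueuing left then right child of each popped node:
  queue [43] -> pop 43, enqueue [34], visited so far: [43]
  queue [34] -> pop 34, enqueue [17, 38], visited so far: [43, 34]
  queue [17, 38] -> pop 17, enqueue [11, 32], visited so far: [43, 34, 17]
  queue [38, 11, 32] -> pop 38, enqueue [none], visited so far: [43, 34, 17, 38]
  queue [11, 32] -> pop 11, enqueue [15], visited so far: [43, 34, 17, 38, 11]
  queue [32, 15] -> pop 32, enqueue [none], visited so far: [43, 34, 17, 38, 11, 32]
  queue [15] -> pop 15, enqueue [none], visited so far: [43, 34, 17, 38, 11, 32, 15]
Result: [43, 34, 17, 38, 11, 32, 15]


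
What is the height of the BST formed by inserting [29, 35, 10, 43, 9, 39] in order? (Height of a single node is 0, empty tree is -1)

Insertion order: [29, 35, 10, 43, 9, 39]
Tree (level-order array): [29, 10, 35, 9, None, None, 43, None, None, 39]
Compute height bottom-up (empty subtree = -1):
  height(9) = 1 + max(-1, -1) = 0
  height(10) = 1 + max(0, -1) = 1
  height(39) = 1 + max(-1, -1) = 0
  height(43) = 1 + max(0, -1) = 1
  height(35) = 1 + max(-1, 1) = 2
  height(29) = 1 + max(1, 2) = 3
Height = 3


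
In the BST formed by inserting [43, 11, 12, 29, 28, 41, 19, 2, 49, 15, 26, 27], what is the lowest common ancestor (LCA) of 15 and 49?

Tree insertion order: [43, 11, 12, 29, 28, 41, 19, 2, 49, 15, 26, 27]
Tree (level-order array): [43, 11, 49, 2, 12, None, None, None, None, None, 29, 28, 41, 19, None, None, None, 15, 26, None, None, None, 27]
In a BST, the LCA of p=15, q=49 is the first node v on the
root-to-leaf path with p <= v <= q (go left if both < v, right if both > v).
Walk from root:
  at 43: 15 <= 43 <= 49, this is the LCA
LCA = 43


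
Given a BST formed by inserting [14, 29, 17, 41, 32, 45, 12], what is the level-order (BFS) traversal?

Tree insertion order: [14, 29, 17, 41, 32, 45, 12]
Tree (level-order array): [14, 12, 29, None, None, 17, 41, None, None, 32, 45]
BFS from the root, enqueuing left then right child of each popped node:
  queue [14] -> pop 14, enqueue [12, 29], visited so far: [14]
  queue [12, 29] -> pop 12, enqueue [none], visited so far: [14, 12]
  queue [29] -> pop 29, enqueue [17, 41], visited so far: [14, 12, 29]
  queue [17, 41] -> pop 17, enqueue [none], visited so far: [14, 12, 29, 17]
  queue [41] -> pop 41, enqueue [32, 45], visited so far: [14, 12, 29, 17, 41]
  queue [32, 45] -> pop 32, enqueue [none], visited so far: [14, 12, 29, 17, 41, 32]
  queue [45] -> pop 45, enqueue [none], visited so far: [14, 12, 29, 17, 41, 32, 45]
Result: [14, 12, 29, 17, 41, 32, 45]


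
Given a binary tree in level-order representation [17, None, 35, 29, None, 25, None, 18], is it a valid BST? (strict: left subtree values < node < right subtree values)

Level-order array: [17, None, 35, 29, None, 25, None, 18]
Validate using subtree bounds (lo, hi): at each node, require lo < value < hi,
then recurse left with hi=value and right with lo=value.
Preorder trace (stopping at first violation):
  at node 17 with bounds (-inf, +inf): OK
  at node 35 with bounds (17, +inf): OK
  at node 29 with bounds (17, 35): OK
  at node 25 with bounds (17, 29): OK
  at node 18 with bounds (17, 25): OK
No violation found at any node.
Result: Valid BST


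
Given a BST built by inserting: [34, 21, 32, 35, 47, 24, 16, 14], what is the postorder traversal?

Tree insertion order: [34, 21, 32, 35, 47, 24, 16, 14]
Tree (level-order array): [34, 21, 35, 16, 32, None, 47, 14, None, 24]
Postorder traversal: [14, 16, 24, 32, 21, 47, 35, 34]


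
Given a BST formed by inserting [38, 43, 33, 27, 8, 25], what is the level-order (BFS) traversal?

Tree insertion order: [38, 43, 33, 27, 8, 25]
Tree (level-order array): [38, 33, 43, 27, None, None, None, 8, None, None, 25]
BFS from the root, enqueuing left then right child of each popped node:
  queue [38] -> pop 38, enqueue [33, 43], visited so far: [38]
  queue [33, 43] -> pop 33, enqueue [27], visited so far: [38, 33]
  queue [43, 27] -> pop 43, enqueue [none], visited so far: [38, 33, 43]
  queue [27] -> pop 27, enqueue [8], visited so far: [38, 33, 43, 27]
  queue [8] -> pop 8, enqueue [25], visited so far: [38, 33, 43, 27, 8]
  queue [25] -> pop 25, enqueue [none], visited so far: [38, 33, 43, 27, 8, 25]
Result: [38, 33, 43, 27, 8, 25]


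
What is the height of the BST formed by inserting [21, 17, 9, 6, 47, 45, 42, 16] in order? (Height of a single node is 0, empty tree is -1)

Insertion order: [21, 17, 9, 6, 47, 45, 42, 16]
Tree (level-order array): [21, 17, 47, 9, None, 45, None, 6, 16, 42]
Compute height bottom-up (empty subtree = -1):
  height(6) = 1 + max(-1, -1) = 0
  height(16) = 1 + max(-1, -1) = 0
  height(9) = 1 + max(0, 0) = 1
  height(17) = 1 + max(1, -1) = 2
  height(42) = 1 + max(-1, -1) = 0
  height(45) = 1 + max(0, -1) = 1
  height(47) = 1 + max(1, -1) = 2
  height(21) = 1 + max(2, 2) = 3
Height = 3


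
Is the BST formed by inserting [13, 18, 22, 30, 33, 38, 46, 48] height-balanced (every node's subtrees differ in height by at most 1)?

Tree (level-order array): [13, None, 18, None, 22, None, 30, None, 33, None, 38, None, 46, None, 48]
Definition: a tree is height-balanced if, at every node, |h(left) - h(right)| <= 1 (empty subtree has height -1).
Bottom-up per-node check:
  node 48: h_left=-1, h_right=-1, diff=0 [OK], height=0
  node 46: h_left=-1, h_right=0, diff=1 [OK], height=1
  node 38: h_left=-1, h_right=1, diff=2 [FAIL (|-1-1|=2 > 1)], height=2
  node 33: h_left=-1, h_right=2, diff=3 [FAIL (|-1-2|=3 > 1)], height=3
  node 30: h_left=-1, h_right=3, diff=4 [FAIL (|-1-3|=4 > 1)], height=4
  node 22: h_left=-1, h_right=4, diff=5 [FAIL (|-1-4|=5 > 1)], height=5
  node 18: h_left=-1, h_right=5, diff=6 [FAIL (|-1-5|=6 > 1)], height=6
  node 13: h_left=-1, h_right=6, diff=7 [FAIL (|-1-6|=7 > 1)], height=7
Node 38 violates the condition: |-1 - 1| = 2 > 1.
Result: Not balanced


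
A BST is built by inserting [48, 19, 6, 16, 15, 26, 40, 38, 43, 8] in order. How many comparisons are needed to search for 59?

Search path for 59: 48
Found: False
Comparisons: 1


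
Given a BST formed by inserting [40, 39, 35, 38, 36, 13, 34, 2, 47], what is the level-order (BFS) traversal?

Tree insertion order: [40, 39, 35, 38, 36, 13, 34, 2, 47]
Tree (level-order array): [40, 39, 47, 35, None, None, None, 13, 38, 2, 34, 36]
BFS from the root, enqueuing left then right child of each popped node:
  queue [40] -> pop 40, enqueue [39, 47], visited so far: [40]
  queue [39, 47] -> pop 39, enqueue [35], visited so far: [40, 39]
  queue [47, 35] -> pop 47, enqueue [none], visited so far: [40, 39, 47]
  queue [35] -> pop 35, enqueue [13, 38], visited so far: [40, 39, 47, 35]
  queue [13, 38] -> pop 13, enqueue [2, 34], visited so far: [40, 39, 47, 35, 13]
  queue [38, 2, 34] -> pop 38, enqueue [36], visited so far: [40, 39, 47, 35, 13, 38]
  queue [2, 34, 36] -> pop 2, enqueue [none], visited so far: [40, 39, 47, 35, 13, 38, 2]
  queue [34, 36] -> pop 34, enqueue [none], visited so far: [40, 39, 47, 35, 13, 38, 2, 34]
  queue [36] -> pop 36, enqueue [none], visited so far: [40, 39, 47, 35, 13, 38, 2, 34, 36]
Result: [40, 39, 47, 35, 13, 38, 2, 34, 36]


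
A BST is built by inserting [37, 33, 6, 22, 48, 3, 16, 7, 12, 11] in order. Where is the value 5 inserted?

Starting tree (level order): [37, 33, 48, 6, None, None, None, 3, 22, None, None, 16, None, 7, None, None, 12, 11]
Insertion path: 37 -> 33 -> 6 -> 3
Result: insert 5 as right child of 3
Final tree (level order): [37, 33, 48, 6, None, None, None, 3, 22, None, 5, 16, None, None, None, 7, None, None, 12, 11]


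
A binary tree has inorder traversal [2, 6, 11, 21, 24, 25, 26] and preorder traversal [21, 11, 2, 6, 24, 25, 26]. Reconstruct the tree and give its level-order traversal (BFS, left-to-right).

Inorder:  [2, 6, 11, 21, 24, 25, 26]
Preorder: [21, 11, 2, 6, 24, 25, 26]
Algorithm: preorder visits root first, so consume preorder in order;
for each root, split the current inorder slice at that value into
left-subtree inorder and right-subtree inorder, then recurse.
Recursive splits:
  root=21; inorder splits into left=[2, 6, 11], right=[24, 25, 26]
  root=11; inorder splits into left=[2, 6], right=[]
  root=2; inorder splits into left=[], right=[6]
  root=6; inorder splits into left=[], right=[]
  root=24; inorder splits into left=[], right=[25, 26]
  root=25; inorder splits into left=[], right=[26]
  root=26; inorder splits into left=[], right=[]
Reconstructed level-order: [21, 11, 24, 2, 25, 6, 26]


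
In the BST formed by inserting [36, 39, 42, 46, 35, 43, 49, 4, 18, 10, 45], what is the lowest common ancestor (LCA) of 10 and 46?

Tree insertion order: [36, 39, 42, 46, 35, 43, 49, 4, 18, 10, 45]
Tree (level-order array): [36, 35, 39, 4, None, None, 42, None, 18, None, 46, 10, None, 43, 49, None, None, None, 45]
In a BST, the LCA of p=10, q=46 is the first node v on the
root-to-leaf path with p <= v <= q (go left if both < v, right if both > v).
Walk from root:
  at 36: 10 <= 36 <= 46, this is the LCA
LCA = 36


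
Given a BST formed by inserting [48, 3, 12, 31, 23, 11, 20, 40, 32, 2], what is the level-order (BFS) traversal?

Tree insertion order: [48, 3, 12, 31, 23, 11, 20, 40, 32, 2]
Tree (level-order array): [48, 3, None, 2, 12, None, None, 11, 31, None, None, 23, 40, 20, None, 32]
BFS from the root, enqueuing left then right child of each popped node:
  queue [48] -> pop 48, enqueue [3], visited so far: [48]
  queue [3] -> pop 3, enqueue [2, 12], visited so far: [48, 3]
  queue [2, 12] -> pop 2, enqueue [none], visited so far: [48, 3, 2]
  queue [12] -> pop 12, enqueue [11, 31], visited so far: [48, 3, 2, 12]
  queue [11, 31] -> pop 11, enqueue [none], visited so far: [48, 3, 2, 12, 11]
  queue [31] -> pop 31, enqueue [23, 40], visited so far: [48, 3, 2, 12, 11, 31]
  queue [23, 40] -> pop 23, enqueue [20], visited so far: [48, 3, 2, 12, 11, 31, 23]
  queue [40, 20] -> pop 40, enqueue [32], visited so far: [48, 3, 2, 12, 11, 31, 23, 40]
  queue [20, 32] -> pop 20, enqueue [none], visited so far: [48, 3, 2, 12, 11, 31, 23, 40, 20]
  queue [32] -> pop 32, enqueue [none], visited so far: [48, 3, 2, 12, 11, 31, 23, 40, 20, 32]
Result: [48, 3, 2, 12, 11, 31, 23, 40, 20, 32]


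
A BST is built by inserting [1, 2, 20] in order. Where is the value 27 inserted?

Starting tree (level order): [1, None, 2, None, 20]
Insertion path: 1 -> 2 -> 20
Result: insert 27 as right child of 20
Final tree (level order): [1, None, 2, None, 20, None, 27]


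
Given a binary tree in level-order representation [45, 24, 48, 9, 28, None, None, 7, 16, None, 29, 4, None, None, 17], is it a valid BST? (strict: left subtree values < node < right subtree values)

Level-order array: [45, 24, 48, 9, 28, None, None, 7, 16, None, 29, 4, None, None, 17]
Validate using subtree bounds (lo, hi): at each node, require lo < value < hi,
then recurse left with hi=value and right with lo=value.
Preorder trace (stopping at first violation):
  at node 45 with bounds (-inf, +inf): OK
  at node 24 with bounds (-inf, 45): OK
  at node 9 with bounds (-inf, 24): OK
  at node 7 with bounds (-inf, 9): OK
  at node 4 with bounds (-inf, 7): OK
  at node 16 with bounds (9, 24): OK
  at node 17 with bounds (16, 24): OK
  at node 28 with bounds (24, 45): OK
  at node 29 with bounds (28, 45): OK
  at node 48 with bounds (45, +inf): OK
No violation found at any node.
Result: Valid BST


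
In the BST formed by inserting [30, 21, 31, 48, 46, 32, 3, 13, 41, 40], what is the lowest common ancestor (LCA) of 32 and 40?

Tree insertion order: [30, 21, 31, 48, 46, 32, 3, 13, 41, 40]
Tree (level-order array): [30, 21, 31, 3, None, None, 48, None, 13, 46, None, None, None, 32, None, None, 41, 40]
In a BST, the LCA of p=32, q=40 is the first node v on the
root-to-leaf path with p <= v <= q (go left if both < v, right if both > v).
Walk from root:
  at 30: both 32 and 40 > 30, go right
  at 31: both 32 and 40 > 31, go right
  at 48: both 32 and 40 < 48, go left
  at 46: both 32 and 40 < 46, go left
  at 32: 32 <= 32 <= 40, this is the LCA
LCA = 32


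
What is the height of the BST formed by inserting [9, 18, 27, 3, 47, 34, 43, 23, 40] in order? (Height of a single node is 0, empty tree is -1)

Insertion order: [9, 18, 27, 3, 47, 34, 43, 23, 40]
Tree (level-order array): [9, 3, 18, None, None, None, 27, 23, 47, None, None, 34, None, None, 43, 40]
Compute height bottom-up (empty subtree = -1):
  height(3) = 1 + max(-1, -1) = 0
  height(23) = 1 + max(-1, -1) = 0
  height(40) = 1 + max(-1, -1) = 0
  height(43) = 1 + max(0, -1) = 1
  height(34) = 1 + max(-1, 1) = 2
  height(47) = 1 + max(2, -1) = 3
  height(27) = 1 + max(0, 3) = 4
  height(18) = 1 + max(-1, 4) = 5
  height(9) = 1 + max(0, 5) = 6
Height = 6


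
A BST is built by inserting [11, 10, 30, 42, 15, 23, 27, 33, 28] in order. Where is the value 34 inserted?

Starting tree (level order): [11, 10, 30, None, None, 15, 42, None, 23, 33, None, None, 27, None, None, None, 28]
Insertion path: 11 -> 30 -> 42 -> 33
Result: insert 34 as right child of 33
Final tree (level order): [11, 10, 30, None, None, 15, 42, None, 23, 33, None, None, 27, None, 34, None, 28]


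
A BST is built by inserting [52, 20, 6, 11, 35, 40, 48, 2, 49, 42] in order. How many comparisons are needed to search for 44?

Search path for 44: 52 -> 20 -> 35 -> 40 -> 48 -> 42
Found: False
Comparisons: 6


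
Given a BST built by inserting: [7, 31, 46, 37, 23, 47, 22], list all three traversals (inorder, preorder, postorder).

Tree insertion order: [7, 31, 46, 37, 23, 47, 22]
Tree (level-order array): [7, None, 31, 23, 46, 22, None, 37, 47]
Inorder (L, root, R): [7, 22, 23, 31, 37, 46, 47]
Preorder (root, L, R): [7, 31, 23, 22, 46, 37, 47]
Postorder (L, R, root): [22, 23, 37, 47, 46, 31, 7]


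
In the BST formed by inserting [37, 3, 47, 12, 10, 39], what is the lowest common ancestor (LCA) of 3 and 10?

Tree insertion order: [37, 3, 47, 12, 10, 39]
Tree (level-order array): [37, 3, 47, None, 12, 39, None, 10]
In a BST, the LCA of p=3, q=10 is the first node v on the
root-to-leaf path with p <= v <= q (go left if both < v, right if both > v).
Walk from root:
  at 37: both 3 and 10 < 37, go left
  at 3: 3 <= 3 <= 10, this is the LCA
LCA = 3


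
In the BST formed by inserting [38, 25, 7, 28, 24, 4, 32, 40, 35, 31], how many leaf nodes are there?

Tree built from: [38, 25, 7, 28, 24, 4, 32, 40, 35, 31]
Tree (level-order array): [38, 25, 40, 7, 28, None, None, 4, 24, None, 32, None, None, None, None, 31, 35]
Rule: A leaf has 0 children.
Per-node child counts:
  node 38: 2 child(ren)
  node 25: 2 child(ren)
  node 7: 2 child(ren)
  node 4: 0 child(ren)
  node 24: 0 child(ren)
  node 28: 1 child(ren)
  node 32: 2 child(ren)
  node 31: 0 child(ren)
  node 35: 0 child(ren)
  node 40: 0 child(ren)
Matching nodes: [4, 24, 31, 35, 40]
Count of leaf nodes: 5


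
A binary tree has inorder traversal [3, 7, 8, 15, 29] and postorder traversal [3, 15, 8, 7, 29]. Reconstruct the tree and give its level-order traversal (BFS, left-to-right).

Inorder:   [3, 7, 8, 15, 29]
Postorder: [3, 15, 8, 7, 29]
Algorithm: postorder visits root last, so walk postorder right-to-left;
each value is the root of the current inorder slice — split it at that
value, recurse on the right subtree first, then the left.
Recursive splits:
  root=29; inorder splits into left=[3, 7, 8, 15], right=[]
  root=7; inorder splits into left=[3], right=[8, 15]
  root=8; inorder splits into left=[], right=[15]
  root=15; inorder splits into left=[], right=[]
  root=3; inorder splits into left=[], right=[]
Reconstructed level-order: [29, 7, 3, 8, 15]


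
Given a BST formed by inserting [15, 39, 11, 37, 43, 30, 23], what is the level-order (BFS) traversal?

Tree insertion order: [15, 39, 11, 37, 43, 30, 23]
Tree (level-order array): [15, 11, 39, None, None, 37, 43, 30, None, None, None, 23]
BFS from the root, enqueuing left then right child of each popped node:
  queue [15] -> pop 15, enqueue [11, 39], visited so far: [15]
  queue [11, 39] -> pop 11, enqueue [none], visited so far: [15, 11]
  queue [39] -> pop 39, enqueue [37, 43], visited so far: [15, 11, 39]
  queue [37, 43] -> pop 37, enqueue [30], visited so far: [15, 11, 39, 37]
  queue [43, 30] -> pop 43, enqueue [none], visited so far: [15, 11, 39, 37, 43]
  queue [30] -> pop 30, enqueue [23], visited so far: [15, 11, 39, 37, 43, 30]
  queue [23] -> pop 23, enqueue [none], visited so far: [15, 11, 39, 37, 43, 30, 23]
Result: [15, 11, 39, 37, 43, 30, 23]


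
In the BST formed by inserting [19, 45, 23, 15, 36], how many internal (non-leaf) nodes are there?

Tree built from: [19, 45, 23, 15, 36]
Tree (level-order array): [19, 15, 45, None, None, 23, None, None, 36]
Rule: An internal node has at least one child.
Per-node child counts:
  node 19: 2 child(ren)
  node 15: 0 child(ren)
  node 45: 1 child(ren)
  node 23: 1 child(ren)
  node 36: 0 child(ren)
Matching nodes: [19, 45, 23]
Count of internal (non-leaf) nodes: 3


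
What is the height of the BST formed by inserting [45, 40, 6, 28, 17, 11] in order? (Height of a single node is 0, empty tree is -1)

Insertion order: [45, 40, 6, 28, 17, 11]
Tree (level-order array): [45, 40, None, 6, None, None, 28, 17, None, 11]
Compute height bottom-up (empty subtree = -1):
  height(11) = 1 + max(-1, -1) = 0
  height(17) = 1 + max(0, -1) = 1
  height(28) = 1 + max(1, -1) = 2
  height(6) = 1 + max(-1, 2) = 3
  height(40) = 1 + max(3, -1) = 4
  height(45) = 1 + max(4, -1) = 5
Height = 5


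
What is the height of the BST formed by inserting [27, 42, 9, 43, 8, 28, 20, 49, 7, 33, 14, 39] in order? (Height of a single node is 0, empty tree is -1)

Insertion order: [27, 42, 9, 43, 8, 28, 20, 49, 7, 33, 14, 39]
Tree (level-order array): [27, 9, 42, 8, 20, 28, 43, 7, None, 14, None, None, 33, None, 49, None, None, None, None, None, 39]
Compute height bottom-up (empty subtree = -1):
  height(7) = 1 + max(-1, -1) = 0
  height(8) = 1 + max(0, -1) = 1
  height(14) = 1 + max(-1, -1) = 0
  height(20) = 1 + max(0, -1) = 1
  height(9) = 1 + max(1, 1) = 2
  height(39) = 1 + max(-1, -1) = 0
  height(33) = 1 + max(-1, 0) = 1
  height(28) = 1 + max(-1, 1) = 2
  height(49) = 1 + max(-1, -1) = 0
  height(43) = 1 + max(-1, 0) = 1
  height(42) = 1 + max(2, 1) = 3
  height(27) = 1 + max(2, 3) = 4
Height = 4


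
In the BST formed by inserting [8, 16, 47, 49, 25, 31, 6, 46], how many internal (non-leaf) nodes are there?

Tree built from: [8, 16, 47, 49, 25, 31, 6, 46]
Tree (level-order array): [8, 6, 16, None, None, None, 47, 25, 49, None, 31, None, None, None, 46]
Rule: An internal node has at least one child.
Per-node child counts:
  node 8: 2 child(ren)
  node 6: 0 child(ren)
  node 16: 1 child(ren)
  node 47: 2 child(ren)
  node 25: 1 child(ren)
  node 31: 1 child(ren)
  node 46: 0 child(ren)
  node 49: 0 child(ren)
Matching nodes: [8, 16, 47, 25, 31]
Count of internal (non-leaf) nodes: 5


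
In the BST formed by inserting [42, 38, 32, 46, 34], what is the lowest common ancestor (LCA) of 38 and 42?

Tree insertion order: [42, 38, 32, 46, 34]
Tree (level-order array): [42, 38, 46, 32, None, None, None, None, 34]
In a BST, the LCA of p=38, q=42 is the first node v on the
root-to-leaf path with p <= v <= q (go left if both < v, right if both > v).
Walk from root:
  at 42: 38 <= 42 <= 42, this is the LCA
LCA = 42


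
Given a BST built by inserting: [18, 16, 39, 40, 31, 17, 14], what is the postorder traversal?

Tree insertion order: [18, 16, 39, 40, 31, 17, 14]
Tree (level-order array): [18, 16, 39, 14, 17, 31, 40]
Postorder traversal: [14, 17, 16, 31, 40, 39, 18]


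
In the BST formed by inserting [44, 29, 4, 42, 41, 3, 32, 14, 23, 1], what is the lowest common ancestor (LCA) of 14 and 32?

Tree insertion order: [44, 29, 4, 42, 41, 3, 32, 14, 23, 1]
Tree (level-order array): [44, 29, None, 4, 42, 3, 14, 41, None, 1, None, None, 23, 32]
In a BST, the LCA of p=14, q=32 is the first node v on the
root-to-leaf path with p <= v <= q (go left if both < v, right if both > v).
Walk from root:
  at 44: both 14 and 32 < 44, go left
  at 29: 14 <= 29 <= 32, this is the LCA
LCA = 29


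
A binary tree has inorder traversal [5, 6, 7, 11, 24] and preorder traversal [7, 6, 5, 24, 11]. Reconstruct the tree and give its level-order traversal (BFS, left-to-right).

Inorder:  [5, 6, 7, 11, 24]
Preorder: [7, 6, 5, 24, 11]
Algorithm: preorder visits root first, so consume preorder in order;
for each root, split the current inorder slice at that value into
left-subtree inorder and right-subtree inorder, then recurse.
Recursive splits:
  root=7; inorder splits into left=[5, 6], right=[11, 24]
  root=6; inorder splits into left=[5], right=[]
  root=5; inorder splits into left=[], right=[]
  root=24; inorder splits into left=[11], right=[]
  root=11; inorder splits into left=[], right=[]
Reconstructed level-order: [7, 6, 24, 5, 11]


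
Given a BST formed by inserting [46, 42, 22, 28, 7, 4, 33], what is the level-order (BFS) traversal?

Tree insertion order: [46, 42, 22, 28, 7, 4, 33]
Tree (level-order array): [46, 42, None, 22, None, 7, 28, 4, None, None, 33]
BFS from the root, enqueuing left then right child of each popped node:
  queue [46] -> pop 46, enqueue [42], visited so far: [46]
  queue [42] -> pop 42, enqueue [22], visited so far: [46, 42]
  queue [22] -> pop 22, enqueue [7, 28], visited so far: [46, 42, 22]
  queue [7, 28] -> pop 7, enqueue [4], visited so far: [46, 42, 22, 7]
  queue [28, 4] -> pop 28, enqueue [33], visited so far: [46, 42, 22, 7, 28]
  queue [4, 33] -> pop 4, enqueue [none], visited so far: [46, 42, 22, 7, 28, 4]
  queue [33] -> pop 33, enqueue [none], visited so far: [46, 42, 22, 7, 28, 4, 33]
Result: [46, 42, 22, 7, 28, 4, 33]


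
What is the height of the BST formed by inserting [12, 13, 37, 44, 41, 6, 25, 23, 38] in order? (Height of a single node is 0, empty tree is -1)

Insertion order: [12, 13, 37, 44, 41, 6, 25, 23, 38]
Tree (level-order array): [12, 6, 13, None, None, None, 37, 25, 44, 23, None, 41, None, None, None, 38]
Compute height bottom-up (empty subtree = -1):
  height(6) = 1 + max(-1, -1) = 0
  height(23) = 1 + max(-1, -1) = 0
  height(25) = 1 + max(0, -1) = 1
  height(38) = 1 + max(-1, -1) = 0
  height(41) = 1 + max(0, -1) = 1
  height(44) = 1 + max(1, -1) = 2
  height(37) = 1 + max(1, 2) = 3
  height(13) = 1 + max(-1, 3) = 4
  height(12) = 1 + max(0, 4) = 5
Height = 5


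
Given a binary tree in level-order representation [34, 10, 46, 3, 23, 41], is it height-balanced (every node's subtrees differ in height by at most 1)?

Tree (level-order array): [34, 10, 46, 3, 23, 41]
Definition: a tree is height-balanced if, at every node, |h(left) - h(right)| <= 1 (empty subtree has height -1).
Bottom-up per-node check:
  node 3: h_left=-1, h_right=-1, diff=0 [OK], height=0
  node 23: h_left=-1, h_right=-1, diff=0 [OK], height=0
  node 10: h_left=0, h_right=0, diff=0 [OK], height=1
  node 41: h_left=-1, h_right=-1, diff=0 [OK], height=0
  node 46: h_left=0, h_right=-1, diff=1 [OK], height=1
  node 34: h_left=1, h_right=1, diff=0 [OK], height=2
All nodes satisfy the balance condition.
Result: Balanced


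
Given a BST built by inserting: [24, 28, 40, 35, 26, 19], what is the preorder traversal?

Tree insertion order: [24, 28, 40, 35, 26, 19]
Tree (level-order array): [24, 19, 28, None, None, 26, 40, None, None, 35]
Preorder traversal: [24, 19, 28, 26, 40, 35]


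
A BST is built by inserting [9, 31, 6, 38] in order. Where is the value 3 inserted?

Starting tree (level order): [9, 6, 31, None, None, None, 38]
Insertion path: 9 -> 6
Result: insert 3 as left child of 6
Final tree (level order): [9, 6, 31, 3, None, None, 38]


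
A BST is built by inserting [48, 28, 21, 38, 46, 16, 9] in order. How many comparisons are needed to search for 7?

Search path for 7: 48 -> 28 -> 21 -> 16 -> 9
Found: False
Comparisons: 5


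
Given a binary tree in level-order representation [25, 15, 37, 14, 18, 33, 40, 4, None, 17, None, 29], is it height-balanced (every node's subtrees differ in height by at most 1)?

Tree (level-order array): [25, 15, 37, 14, 18, 33, 40, 4, None, 17, None, 29]
Definition: a tree is height-balanced if, at every node, |h(left) - h(right)| <= 1 (empty subtree has height -1).
Bottom-up per-node check:
  node 4: h_left=-1, h_right=-1, diff=0 [OK], height=0
  node 14: h_left=0, h_right=-1, diff=1 [OK], height=1
  node 17: h_left=-1, h_right=-1, diff=0 [OK], height=0
  node 18: h_left=0, h_right=-1, diff=1 [OK], height=1
  node 15: h_left=1, h_right=1, diff=0 [OK], height=2
  node 29: h_left=-1, h_right=-1, diff=0 [OK], height=0
  node 33: h_left=0, h_right=-1, diff=1 [OK], height=1
  node 40: h_left=-1, h_right=-1, diff=0 [OK], height=0
  node 37: h_left=1, h_right=0, diff=1 [OK], height=2
  node 25: h_left=2, h_right=2, diff=0 [OK], height=3
All nodes satisfy the balance condition.
Result: Balanced


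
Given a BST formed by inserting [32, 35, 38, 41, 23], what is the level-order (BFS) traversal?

Tree insertion order: [32, 35, 38, 41, 23]
Tree (level-order array): [32, 23, 35, None, None, None, 38, None, 41]
BFS from the root, enqueuing left then right child of each popped node:
  queue [32] -> pop 32, enqueue [23, 35], visited so far: [32]
  queue [23, 35] -> pop 23, enqueue [none], visited so far: [32, 23]
  queue [35] -> pop 35, enqueue [38], visited so far: [32, 23, 35]
  queue [38] -> pop 38, enqueue [41], visited so far: [32, 23, 35, 38]
  queue [41] -> pop 41, enqueue [none], visited so far: [32, 23, 35, 38, 41]
Result: [32, 23, 35, 38, 41]


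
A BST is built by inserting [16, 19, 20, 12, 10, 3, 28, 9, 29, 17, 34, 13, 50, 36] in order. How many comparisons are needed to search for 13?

Search path for 13: 16 -> 12 -> 13
Found: True
Comparisons: 3


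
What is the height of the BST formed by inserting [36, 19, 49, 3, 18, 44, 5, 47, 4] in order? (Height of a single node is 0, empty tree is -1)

Insertion order: [36, 19, 49, 3, 18, 44, 5, 47, 4]
Tree (level-order array): [36, 19, 49, 3, None, 44, None, None, 18, None, 47, 5, None, None, None, 4]
Compute height bottom-up (empty subtree = -1):
  height(4) = 1 + max(-1, -1) = 0
  height(5) = 1 + max(0, -1) = 1
  height(18) = 1 + max(1, -1) = 2
  height(3) = 1 + max(-1, 2) = 3
  height(19) = 1 + max(3, -1) = 4
  height(47) = 1 + max(-1, -1) = 0
  height(44) = 1 + max(-1, 0) = 1
  height(49) = 1 + max(1, -1) = 2
  height(36) = 1 + max(4, 2) = 5
Height = 5


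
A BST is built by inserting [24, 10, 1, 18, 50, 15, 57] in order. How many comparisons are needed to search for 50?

Search path for 50: 24 -> 50
Found: True
Comparisons: 2


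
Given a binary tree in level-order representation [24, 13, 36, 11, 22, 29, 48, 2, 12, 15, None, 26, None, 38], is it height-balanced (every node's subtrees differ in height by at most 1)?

Tree (level-order array): [24, 13, 36, 11, 22, 29, 48, 2, 12, 15, None, 26, None, 38]
Definition: a tree is height-balanced if, at every node, |h(left) - h(right)| <= 1 (empty subtree has height -1).
Bottom-up per-node check:
  node 2: h_left=-1, h_right=-1, diff=0 [OK], height=0
  node 12: h_left=-1, h_right=-1, diff=0 [OK], height=0
  node 11: h_left=0, h_right=0, diff=0 [OK], height=1
  node 15: h_left=-1, h_right=-1, diff=0 [OK], height=0
  node 22: h_left=0, h_right=-1, diff=1 [OK], height=1
  node 13: h_left=1, h_right=1, diff=0 [OK], height=2
  node 26: h_left=-1, h_right=-1, diff=0 [OK], height=0
  node 29: h_left=0, h_right=-1, diff=1 [OK], height=1
  node 38: h_left=-1, h_right=-1, diff=0 [OK], height=0
  node 48: h_left=0, h_right=-1, diff=1 [OK], height=1
  node 36: h_left=1, h_right=1, diff=0 [OK], height=2
  node 24: h_left=2, h_right=2, diff=0 [OK], height=3
All nodes satisfy the balance condition.
Result: Balanced


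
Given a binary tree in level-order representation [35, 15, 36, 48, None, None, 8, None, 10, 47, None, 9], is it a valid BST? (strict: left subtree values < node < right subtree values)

Level-order array: [35, 15, 36, 48, None, None, 8, None, 10, 47, None, 9]
Validate using subtree bounds (lo, hi): at each node, require lo < value < hi,
then recurse left with hi=value and right with lo=value.
Preorder trace (stopping at first violation):
  at node 35 with bounds (-inf, +inf): OK
  at node 15 with bounds (-inf, 35): OK
  at node 48 with bounds (-inf, 15): VIOLATION
Node 48 violates its bound: not (-inf < 48 < 15).
Result: Not a valid BST


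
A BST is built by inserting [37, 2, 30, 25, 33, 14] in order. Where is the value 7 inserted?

Starting tree (level order): [37, 2, None, None, 30, 25, 33, 14]
Insertion path: 37 -> 2 -> 30 -> 25 -> 14
Result: insert 7 as left child of 14
Final tree (level order): [37, 2, None, None, 30, 25, 33, 14, None, None, None, 7]


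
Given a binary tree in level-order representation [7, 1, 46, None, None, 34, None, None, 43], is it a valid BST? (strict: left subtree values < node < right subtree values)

Level-order array: [7, 1, 46, None, None, 34, None, None, 43]
Validate using subtree bounds (lo, hi): at each node, require lo < value < hi,
then recurse left with hi=value and right with lo=value.
Preorder trace (stopping at first violation):
  at node 7 with bounds (-inf, +inf): OK
  at node 1 with bounds (-inf, 7): OK
  at node 46 with bounds (7, +inf): OK
  at node 34 with bounds (7, 46): OK
  at node 43 with bounds (34, 46): OK
No violation found at any node.
Result: Valid BST


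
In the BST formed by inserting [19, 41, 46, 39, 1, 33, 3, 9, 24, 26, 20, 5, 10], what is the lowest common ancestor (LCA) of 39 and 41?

Tree insertion order: [19, 41, 46, 39, 1, 33, 3, 9, 24, 26, 20, 5, 10]
Tree (level-order array): [19, 1, 41, None, 3, 39, 46, None, 9, 33, None, None, None, 5, 10, 24, None, None, None, None, None, 20, 26]
In a BST, the LCA of p=39, q=41 is the first node v on the
root-to-leaf path with p <= v <= q (go left if both < v, right if both > v).
Walk from root:
  at 19: both 39 and 41 > 19, go right
  at 41: 39 <= 41 <= 41, this is the LCA
LCA = 41


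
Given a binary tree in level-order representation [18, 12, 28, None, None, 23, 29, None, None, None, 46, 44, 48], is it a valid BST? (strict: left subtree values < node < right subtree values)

Level-order array: [18, 12, 28, None, None, 23, 29, None, None, None, 46, 44, 48]
Validate using subtree bounds (lo, hi): at each node, require lo < value < hi,
then recurse left with hi=value and right with lo=value.
Preorder trace (stopping at first violation):
  at node 18 with bounds (-inf, +inf): OK
  at node 12 with bounds (-inf, 18): OK
  at node 28 with bounds (18, +inf): OK
  at node 23 with bounds (18, 28): OK
  at node 29 with bounds (28, +inf): OK
  at node 46 with bounds (29, +inf): OK
  at node 44 with bounds (29, 46): OK
  at node 48 with bounds (46, +inf): OK
No violation found at any node.
Result: Valid BST


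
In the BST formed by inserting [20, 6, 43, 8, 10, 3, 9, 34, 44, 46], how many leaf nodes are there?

Tree built from: [20, 6, 43, 8, 10, 3, 9, 34, 44, 46]
Tree (level-order array): [20, 6, 43, 3, 8, 34, 44, None, None, None, 10, None, None, None, 46, 9]
Rule: A leaf has 0 children.
Per-node child counts:
  node 20: 2 child(ren)
  node 6: 2 child(ren)
  node 3: 0 child(ren)
  node 8: 1 child(ren)
  node 10: 1 child(ren)
  node 9: 0 child(ren)
  node 43: 2 child(ren)
  node 34: 0 child(ren)
  node 44: 1 child(ren)
  node 46: 0 child(ren)
Matching nodes: [3, 9, 34, 46]
Count of leaf nodes: 4


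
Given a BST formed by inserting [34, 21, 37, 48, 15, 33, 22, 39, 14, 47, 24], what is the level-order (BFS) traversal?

Tree insertion order: [34, 21, 37, 48, 15, 33, 22, 39, 14, 47, 24]
Tree (level-order array): [34, 21, 37, 15, 33, None, 48, 14, None, 22, None, 39, None, None, None, None, 24, None, 47]
BFS from the root, enqueuing left then right child of each popped node:
  queue [34] -> pop 34, enqueue [21, 37], visited so far: [34]
  queue [21, 37] -> pop 21, enqueue [15, 33], visited so far: [34, 21]
  queue [37, 15, 33] -> pop 37, enqueue [48], visited so far: [34, 21, 37]
  queue [15, 33, 48] -> pop 15, enqueue [14], visited so far: [34, 21, 37, 15]
  queue [33, 48, 14] -> pop 33, enqueue [22], visited so far: [34, 21, 37, 15, 33]
  queue [48, 14, 22] -> pop 48, enqueue [39], visited so far: [34, 21, 37, 15, 33, 48]
  queue [14, 22, 39] -> pop 14, enqueue [none], visited so far: [34, 21, 37, 15, 33, 48, 14]
  queue [22, 39] -> pop 22, enqueue [24], visited so far: [34, 21, 37, 15, 33, 48, 14, 22]
  queue [39, 24] -> pop 39, enqueue [47], visited so far: [34, 21, 37, 15, 33, 48, 14, 22, 39]
  queue [24, 47] -> pop 24, enqueue [none], visited so far: [34, 21, 37, 15, 33, 48, 14, 22, 39, 24]
  queue [47] -> pop 47, enqueue [none], visited so far: [34, 21, 37, 15, 33, 48, 14, 22, 39, 24, 47]
Result: [34, 21, 37, 15, 33, 48, 14, 22, 39, 24, 47]


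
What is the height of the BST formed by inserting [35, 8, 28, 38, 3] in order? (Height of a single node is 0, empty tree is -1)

Insertion order: [35, 8, 28, 38, 3]
Tree (level-order array): [35, 8, 38, 3, 28]
Compute height bottom-up (empty subtree = -1):
  height(3) = 1 + max(-1, -1) = 0
  height(28) = 1 + max(-1, -1) = 0
  height(8) = 1 + max(0, 0) = 1
  height(38) = 1 + max(-1, -1) = 0
  height(35) = 1 + max(1, 0) = 2
Height = 2


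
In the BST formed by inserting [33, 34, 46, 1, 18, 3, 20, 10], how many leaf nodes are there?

Tree built from: [33, 34, 46, 1, 18, 3, 20, 10]
Tree (level-order array): [33, 1, 34, None, 18, None, 46, 3, 20, None, None, None, 10]
Rule: A leaf has 0 children.
Per-node child counts:
  node 33: 2 child(ren)
  node 1: 1 child(ren)
  node 18: 2 child(ren)
  node 3: 1 child(ren)
  node 10: 0 child(ren)
  node 20: 0 child(ren)
  node 34: 1 child(ren)
  node 46: 0 child(ren)
Matching nodes: [10, 20, 46]
Count of leaf nodes: 3


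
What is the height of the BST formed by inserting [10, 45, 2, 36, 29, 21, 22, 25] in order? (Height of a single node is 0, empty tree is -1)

Insertion order: [10, 45, 2, 36, 29, 21, 22, 25]
Tree (level-order array): [10, 2, 45, None, None, 36, None, 29, None, 21, None, None, 22, None, 25]
Compute height bottom-up (empty subtree = -1):
  height(2) = 1 + max(-1, -1) = 0
  height(25) = 1 + max(-1, -1) = 0
  height(22) = 1 + max(-1, 0) = 1
  height(21) = 1 + max(-1, 1) = 2
  height(29) = 1 + max(2, -1) = 3
  height(36) = 1 + max(3, -1) = 4
  height(45) = 1 + max(4, -1) = 5
  height(10) = 1 + max(0, 5) = 6
Height = 6


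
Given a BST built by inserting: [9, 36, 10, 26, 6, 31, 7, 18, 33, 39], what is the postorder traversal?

Tree insertion order: [9, 36, 10, 26, 6, 31, 7, 18, 33, 39]
Tree (level-order array): [9, 6, 36, None, 7, 10, 39, None, None, None, 26, None, None, 18, 31, None, None, None, 33]
Postorder traversal: [7, 6, 18, 33, 31, 26, 10, 39, 36, 9]


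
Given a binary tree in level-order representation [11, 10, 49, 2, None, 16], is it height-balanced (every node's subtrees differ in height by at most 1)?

Tree (level-order array): [11, 10, 49, 2, None, 16]
Definition: a tree is height-balanced if, at every node, |h(left) - h(right)| <= 1 (empty subtree has height -1).
Bottom-up per-node check:
  node 2: h_left=-1, h_right=-1, diff=0 [OK], height=0
  node 10: h_left=0, h_right=-1, diff=1 [OK], height=1
  node 16: h_left=-1, h_right=-1, diff=0 [OK], height=0
  node 49: h_left=0, h_right=-1, diff=1 [OK], height=1
  node 11: h_left=1, h_right=1, diff=0 [OK], height=2
All nodes satisfy the balance condition.
Result: Balanced


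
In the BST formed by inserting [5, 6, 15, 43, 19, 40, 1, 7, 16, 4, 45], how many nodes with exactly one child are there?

Tree built from: [5, 6, 15, 43, 19, 40, 1, 7, 16, 4, 45]
Tree (level-order array): [5, 1, 6, None, 4, None, 15, None, None, 7, 43, None, None, 19, 45, 16, 40]
Rule: These are nodes with exactly 1 non-null child.
Per-node child counts:
  node 5: 2 child(ren)
  node 1: 1 child(ren)
  node 4: 0 child(ren)
  node 6: 1 child(ren)
  node 15: 2 child(ren)
  node 7: 0 child(ren)
  node 43: 2 child(ren)
  node 19: 2 child(ren)
  node 16: 0 child(ren)
  node 40: 0 child(ren)
  node 45: 0 child(ren)
Matching nodes: [1, 6]
Count of nodes with exactly one child: 2
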